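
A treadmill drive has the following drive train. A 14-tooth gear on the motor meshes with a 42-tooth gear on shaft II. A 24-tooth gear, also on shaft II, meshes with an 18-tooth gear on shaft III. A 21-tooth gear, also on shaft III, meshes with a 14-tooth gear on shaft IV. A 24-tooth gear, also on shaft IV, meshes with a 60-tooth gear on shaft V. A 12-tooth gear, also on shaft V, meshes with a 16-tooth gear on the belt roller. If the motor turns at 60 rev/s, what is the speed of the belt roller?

12 rev/s

Gear mesh: ratio = 42/14 = 3, so shaft II turns at 60 / 3 = 20 rev/s.
Gear mesh: ratio = 18/24 = 0.75, so shaft III turns at 20 / 0.75 = 26.667 rev/s.
Gear mesh: ratio = 14/21 = 0.66667, so shaft IV turns at 26.667 / 0.66667 = 40 rev/s.
Gear mesh: ratio = 60/24 = 2.5, so shaft V turns at 40 / 2.5 = 16 rev/s.
Gear mesh: ratio = 16/12 = 1.3333, so the belt roller turns at 16 / 1.3333 = 12 rev/s.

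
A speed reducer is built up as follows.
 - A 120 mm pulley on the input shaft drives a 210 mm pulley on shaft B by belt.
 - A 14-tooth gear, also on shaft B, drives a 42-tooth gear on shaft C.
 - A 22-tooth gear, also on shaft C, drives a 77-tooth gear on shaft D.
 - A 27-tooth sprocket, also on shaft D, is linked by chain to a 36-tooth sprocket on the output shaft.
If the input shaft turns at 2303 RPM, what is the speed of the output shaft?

belt 210/120 = 1.75 → 2303/1.75 = 1316 RPM
gear mesh 42/14 = 3 → 1316/3 = 438.67 RPM
gear mesh 77/22 = 3.5 → 438.67/3.5 = 125.33 RPM
chain 36/27 = 1.3333 → 125.33/1.3333 = 94 RPM

94 RPM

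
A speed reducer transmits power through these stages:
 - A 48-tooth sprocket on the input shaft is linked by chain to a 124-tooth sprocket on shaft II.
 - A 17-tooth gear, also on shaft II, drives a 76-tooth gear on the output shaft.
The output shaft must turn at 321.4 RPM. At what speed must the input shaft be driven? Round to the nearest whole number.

3712 RPM

Overall ratio R = 2.5833 × 4.4706 = 11.549.
Required input speed = output speed × R = 321.4 × 11.549 = 3711.9 RPM.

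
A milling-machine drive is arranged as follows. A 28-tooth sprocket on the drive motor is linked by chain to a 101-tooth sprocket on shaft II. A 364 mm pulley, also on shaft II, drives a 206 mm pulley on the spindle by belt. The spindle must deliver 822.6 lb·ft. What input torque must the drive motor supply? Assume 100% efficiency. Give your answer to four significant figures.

Overall ratio R = 3.6071 × 0.56593 = 2.0414.
Input torque = output torque / R = 822.6 / 2.0414 = 402.96 lb·ft.

403.0 lb·ft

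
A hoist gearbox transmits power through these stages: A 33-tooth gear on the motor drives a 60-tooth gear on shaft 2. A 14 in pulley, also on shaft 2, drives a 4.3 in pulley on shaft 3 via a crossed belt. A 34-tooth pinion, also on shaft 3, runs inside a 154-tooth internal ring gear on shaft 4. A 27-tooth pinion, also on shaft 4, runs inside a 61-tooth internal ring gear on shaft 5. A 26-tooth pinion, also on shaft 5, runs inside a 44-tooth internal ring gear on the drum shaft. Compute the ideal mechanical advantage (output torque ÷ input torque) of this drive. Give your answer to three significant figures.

9.67

Each stage contributes driven/driver: gear mesh 60/33 = 1.8182, belt 4.3/14 = 0.30714, internal gear 154/34 = 4.5294, internal gear 61/27 = 2.2593, internal gear 44/26 = 1.6923.
Overall: 1.8182 × 0.30714 × 4.5294 × 2.2593 × 1.6923 = 9.6709.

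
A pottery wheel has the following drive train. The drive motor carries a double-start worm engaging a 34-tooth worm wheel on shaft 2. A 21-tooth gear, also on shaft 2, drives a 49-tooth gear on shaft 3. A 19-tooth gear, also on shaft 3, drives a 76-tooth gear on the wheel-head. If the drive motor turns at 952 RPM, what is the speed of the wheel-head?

6 RPM

worm 34/2 = 17 → 952/17 = 56 RPM
gear mesh 49/21 = 2.3333 → 56/2.3333 = 24 RPM
gear mesh 76/19 = 4 → 24/4 = 6 RPM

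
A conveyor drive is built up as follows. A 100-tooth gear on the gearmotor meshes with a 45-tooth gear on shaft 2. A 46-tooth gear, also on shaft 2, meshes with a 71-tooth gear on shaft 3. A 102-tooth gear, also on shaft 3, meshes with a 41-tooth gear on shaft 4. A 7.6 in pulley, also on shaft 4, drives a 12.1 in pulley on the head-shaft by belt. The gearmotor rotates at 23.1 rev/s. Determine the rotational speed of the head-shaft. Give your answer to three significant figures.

52.0 rev/s

the gearmotor → shaft 2 (gear mesh, 45/100): 23.1 ÷ 0.45 = 51.333 rev/s
shaft 2 → shaft 3 (gear mesh, 71/46): 51.333 ÷ 1.5435 = 33.258 rev/s
shaft 3 → shaft 4 (gear mesh, 41/102): 33.258 ÷ 0.40196 = 82.74 rev/s
shaft 4 → the head-shaft (belt, 12.1/7.6): 82.74 ÷ 1.5921 = 51.969 rev/s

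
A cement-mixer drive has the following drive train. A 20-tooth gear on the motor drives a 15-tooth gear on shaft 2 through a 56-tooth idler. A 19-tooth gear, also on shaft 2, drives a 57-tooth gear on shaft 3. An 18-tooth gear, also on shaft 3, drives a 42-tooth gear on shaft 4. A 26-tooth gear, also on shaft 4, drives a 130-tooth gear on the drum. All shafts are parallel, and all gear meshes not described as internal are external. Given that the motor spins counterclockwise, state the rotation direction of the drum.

clockwise

the motor → shaft 2: driver → idler → driven is 2 external meshes, 2 reversals → CCW.
shaft 2 → shaft 3: external mesh, 1 reversal → CW.
shaft 3 → shaft 4: external mesh, 1 reversal → CCW.
shaft 4 → the drum: external mesh, 1 reversal → CW.
5 reversals in total — an odd number — so the drum turns opposite to the motor.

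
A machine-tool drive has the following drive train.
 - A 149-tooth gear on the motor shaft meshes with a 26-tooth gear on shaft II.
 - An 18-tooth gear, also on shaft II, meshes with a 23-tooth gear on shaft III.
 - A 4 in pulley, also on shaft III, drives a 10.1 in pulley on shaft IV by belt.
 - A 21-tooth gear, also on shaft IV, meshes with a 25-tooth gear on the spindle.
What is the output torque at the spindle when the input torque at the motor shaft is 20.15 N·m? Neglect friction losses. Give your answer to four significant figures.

gear mesh 26/149 = 0.1745 → τ = 20.15·0.1745 = 3.5161 N·m
gear mesh 23/18 = 1.2778 → τ = 3.5161·1.2778 = 4.4928 N·m
belt 10.1/4 = 2.525 → τ = 4.4928·2.525 = 11.344 N·m
gear mesh 25/21 = 1.1905 → τ = 11.344·1.1905 = 13.505 N·m

13.51 N·m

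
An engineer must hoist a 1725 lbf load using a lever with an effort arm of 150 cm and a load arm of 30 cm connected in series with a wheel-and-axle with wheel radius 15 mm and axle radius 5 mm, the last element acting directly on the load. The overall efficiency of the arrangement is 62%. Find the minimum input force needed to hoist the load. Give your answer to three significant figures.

185 lbf

Lever MA = effort arm / load arm = 150/30 = 5.
Wheel-and-axle MA = R/r = 15/5 = 3.
Combined ideal MA = 5 × 3 = 15.
Actual MA = 15 × 0.62 = 9.3.
Effort = load / actual MA = 1725 / 9.3 = 185.48 lbf.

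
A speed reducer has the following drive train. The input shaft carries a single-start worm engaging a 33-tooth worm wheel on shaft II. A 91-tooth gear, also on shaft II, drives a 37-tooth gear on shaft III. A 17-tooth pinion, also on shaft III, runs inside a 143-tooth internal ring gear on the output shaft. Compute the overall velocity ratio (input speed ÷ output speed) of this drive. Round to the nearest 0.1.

112.9

Each stage contributes driven/driver: worm 33/1 = 33, gear mesh 37/91 = 0.40659, internal gear 143/17 = 8.4118.
Overall: 33 × 0.40659 × 8.4118 = 112.87.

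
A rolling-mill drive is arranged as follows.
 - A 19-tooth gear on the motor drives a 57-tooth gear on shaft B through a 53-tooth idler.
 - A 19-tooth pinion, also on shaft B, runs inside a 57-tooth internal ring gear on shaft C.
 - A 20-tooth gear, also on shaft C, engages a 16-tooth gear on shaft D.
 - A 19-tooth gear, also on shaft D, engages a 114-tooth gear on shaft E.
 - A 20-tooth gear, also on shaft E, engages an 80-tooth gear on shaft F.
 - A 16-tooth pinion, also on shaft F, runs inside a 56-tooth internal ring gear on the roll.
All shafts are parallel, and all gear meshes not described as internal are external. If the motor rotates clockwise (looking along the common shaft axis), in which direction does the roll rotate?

the motor → shaft B: driver → idler → driven is 2 external meshes, 2 reversals → CW.
shaft B → shaft C: internal mesh, same direction → CW.
shaft C → shaft D: external mesh, 1 reversal → CCW.
shaft D → shaft E: external mesh, 1 reversal → CW.
shaft E → shaft F: external mesh, 1 reversal → CCW.
shaft F → the roll: internal mesh, same direction → CCW.
5 reversals in total — an odd number — so the roll turns opposite to the motor.

counterclockwise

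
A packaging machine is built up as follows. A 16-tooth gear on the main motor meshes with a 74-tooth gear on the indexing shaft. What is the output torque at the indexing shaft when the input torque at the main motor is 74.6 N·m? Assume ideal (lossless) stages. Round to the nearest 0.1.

345.0 N·m

Gear mesh: ratio = 74/16 = 4.625; torque at the indexing shaft = 74.6 × 4.625 = 345.02 N·m.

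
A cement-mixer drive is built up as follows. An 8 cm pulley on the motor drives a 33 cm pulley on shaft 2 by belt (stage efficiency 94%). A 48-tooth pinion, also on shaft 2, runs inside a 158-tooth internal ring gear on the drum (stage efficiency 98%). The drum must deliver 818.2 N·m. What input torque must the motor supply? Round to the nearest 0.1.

65.4 N·m

Overall ratio R = 4.125 × 3.2917 = 13.578; overall efficiency η = 0.94 × 0.98 = 0.9212.
Input torque = output torque / (R × η) = 818.2 / (13.578 × 0.9212) = 65.413 N·m.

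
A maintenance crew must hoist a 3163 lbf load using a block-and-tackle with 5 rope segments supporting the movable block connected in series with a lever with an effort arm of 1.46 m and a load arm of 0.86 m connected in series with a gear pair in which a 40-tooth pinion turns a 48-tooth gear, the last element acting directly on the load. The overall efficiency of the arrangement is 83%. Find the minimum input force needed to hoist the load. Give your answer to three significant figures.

Block-and-tackle MA = number of supporting rope parts = 5.
Lever MA = effort arm / load arm = 1.46/0.86 = 1.6977.
Gear pair MA = 48/40 = 1.2.
Combined ideal MA = 5 × 1.6977 × 1.2 = 10.186.
Actual MA = 10.186 × 0.83 = 8.4544.
Effort = load / actual MA = 3163 / 8.4544 = 374.12 lbf.

374 lbf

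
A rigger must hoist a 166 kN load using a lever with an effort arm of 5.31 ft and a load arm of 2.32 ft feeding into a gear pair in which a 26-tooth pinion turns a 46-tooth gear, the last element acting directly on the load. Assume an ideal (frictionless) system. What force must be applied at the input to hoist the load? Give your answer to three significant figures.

41.0 kN

Lever MA = effort arm / load arm = 5.31/2.32 = 2.2888.
Gear pair MA = 46/26 = 1.7692.
Combined ideal MA = 2.2888 × 1.7692 = 4.0494.
Effort = load / MA = 166 / 4.0494 = 40.994 kN.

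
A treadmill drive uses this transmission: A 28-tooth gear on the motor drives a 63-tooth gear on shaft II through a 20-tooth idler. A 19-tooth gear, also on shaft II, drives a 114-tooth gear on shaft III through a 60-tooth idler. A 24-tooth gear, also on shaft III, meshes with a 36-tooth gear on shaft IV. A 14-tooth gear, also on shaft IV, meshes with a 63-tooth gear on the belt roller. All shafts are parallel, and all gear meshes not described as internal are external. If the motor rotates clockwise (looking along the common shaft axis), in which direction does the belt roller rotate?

the motor → shaft II: driver → idler → driven is 2 external meshes, 2 reversals → CW.
shaft II → shaft III: driver → idler → driven is 2 external meshes, 2 reversals → CW.
shaft III → shaft IV: external mesh, 1 reversal → CCW.
shaft IV → the belt roller: external mesh, 1 reversal → CW.
6 reversals in total — an even number — so the belt roller turns the same way as the motor.

clockwise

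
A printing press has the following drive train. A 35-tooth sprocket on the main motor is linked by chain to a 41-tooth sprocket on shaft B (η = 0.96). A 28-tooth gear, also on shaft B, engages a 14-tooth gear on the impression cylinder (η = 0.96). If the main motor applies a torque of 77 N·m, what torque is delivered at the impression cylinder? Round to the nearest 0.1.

41.6 N·m

Chain: ratio = 41/35 = 1.1714; torque at shaft B = 77 × 1.1714 × 0.96 = 86.592 N·m.
Gear mesh: ratio = 14/28 = 0.5; torque at the impression cylinder = 86.592 × 0.5 × 0.96 = 41.564 N·m.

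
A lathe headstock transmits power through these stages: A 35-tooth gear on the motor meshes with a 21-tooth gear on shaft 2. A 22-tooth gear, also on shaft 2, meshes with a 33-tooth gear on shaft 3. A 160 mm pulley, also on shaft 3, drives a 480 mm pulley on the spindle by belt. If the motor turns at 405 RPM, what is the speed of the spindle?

150 RPM

the motor → shaft 2 (gear mesh, 21/35): 405 ÷ 0.6 = 675 RPM
shaft 2 → shaft 3 (gear mesh, 33/22): 675 ÷ 1.5 = 450 RPM
shaft 3 → the spindle (belt, 480/160): 450 ÷ 3 = 150 RPM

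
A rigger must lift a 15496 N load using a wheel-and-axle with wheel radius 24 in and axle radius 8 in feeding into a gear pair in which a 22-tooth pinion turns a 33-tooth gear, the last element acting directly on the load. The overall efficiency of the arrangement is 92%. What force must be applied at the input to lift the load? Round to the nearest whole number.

Wheel-and-axle MA = R/r = 24/8 = 3.
Gear pair MA = 33/22 = 1.5.
Combined ideal MA = 3 × 1.5 = 4.5.
Actual MA = 4.5 × 0.92 = 4.14.
Effort = load / actual MA = 15496 / 4.14 = 3743 N.

3743 N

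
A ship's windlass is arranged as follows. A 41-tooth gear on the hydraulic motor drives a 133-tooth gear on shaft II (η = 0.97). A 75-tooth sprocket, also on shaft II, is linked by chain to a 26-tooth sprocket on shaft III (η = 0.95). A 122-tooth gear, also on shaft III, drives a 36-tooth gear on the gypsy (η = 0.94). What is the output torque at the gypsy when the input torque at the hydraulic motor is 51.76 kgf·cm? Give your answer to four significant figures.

After the gear mesh (133/41): 51.76 × 3.2439 × 0.97 = 162.87 kgf·cm
After the chain (26/75): 162.87 × 0.34667 × 0.95 = 53.638 kgf·cm
After the gear mesh (36/122): 53.638 × 0.29508 × 0.94 = 14.878 kgf·cm

14.88 kgf·cm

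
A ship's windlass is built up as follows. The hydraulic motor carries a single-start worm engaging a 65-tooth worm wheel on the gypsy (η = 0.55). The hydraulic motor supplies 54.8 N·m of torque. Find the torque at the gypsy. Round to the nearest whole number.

worm 65/1 = 65 → τ = 54.8·65·0.55 = 1959.1 N·m

1959 N·m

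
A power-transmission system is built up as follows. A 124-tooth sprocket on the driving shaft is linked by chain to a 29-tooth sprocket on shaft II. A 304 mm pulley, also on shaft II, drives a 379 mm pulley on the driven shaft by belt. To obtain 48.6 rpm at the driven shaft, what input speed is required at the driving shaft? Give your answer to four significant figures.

14.17 rpm

Overall ratio R = 0.23387 × 1.2467 = 0.29157.
Required input speed = output speed × R = 48.6 × 0.29157 = 14.17 rpm.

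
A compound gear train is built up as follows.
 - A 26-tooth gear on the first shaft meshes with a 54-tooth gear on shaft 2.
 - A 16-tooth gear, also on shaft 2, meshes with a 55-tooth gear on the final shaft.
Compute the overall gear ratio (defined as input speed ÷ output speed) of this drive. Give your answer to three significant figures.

Each stage contributes driven/driver: gear mesh 54/26 = 2.0769, gear mesh 55/16 = 3.4375.
Overall: 2.0769 × 3.4375 = 7.1394.

7.14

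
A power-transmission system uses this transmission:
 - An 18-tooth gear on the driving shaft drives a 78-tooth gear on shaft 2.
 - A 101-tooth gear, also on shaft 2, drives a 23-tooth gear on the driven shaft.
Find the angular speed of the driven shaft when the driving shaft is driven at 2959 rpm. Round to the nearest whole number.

2999 rpm

gear mesh 78/18 = 4.3333 → 2959/4.3333 = 682.85 rpm
gear mesh 23/101 = 0.22772 → 682.85/0.22772 = 2998.6 rpm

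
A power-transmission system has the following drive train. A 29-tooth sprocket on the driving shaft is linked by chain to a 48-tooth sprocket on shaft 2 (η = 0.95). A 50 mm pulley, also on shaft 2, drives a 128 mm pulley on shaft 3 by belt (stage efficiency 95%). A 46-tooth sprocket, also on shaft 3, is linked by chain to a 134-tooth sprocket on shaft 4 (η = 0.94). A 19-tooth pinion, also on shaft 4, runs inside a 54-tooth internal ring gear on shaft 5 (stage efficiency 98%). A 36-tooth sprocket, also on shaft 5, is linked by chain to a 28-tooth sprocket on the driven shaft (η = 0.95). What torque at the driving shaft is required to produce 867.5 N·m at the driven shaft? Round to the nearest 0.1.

Overall ratio R = 1.6552 × 2.56 × 2.913 × 2.8421 × 0.77778 = 27.285; overall efficiency η = 0.95 × 0.95 × 0.94 × 0.98 × 0.95 = 0.7898.
Input torque = output torque / (R × η) = 867.5 / (27.285 × 0.7898) = 40.255 N·m.

40.3 N·m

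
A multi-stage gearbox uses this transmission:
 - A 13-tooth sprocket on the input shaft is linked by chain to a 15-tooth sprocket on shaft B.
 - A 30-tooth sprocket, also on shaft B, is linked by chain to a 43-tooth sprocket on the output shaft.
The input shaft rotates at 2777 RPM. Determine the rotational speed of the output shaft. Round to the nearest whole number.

1679 RPM

Chain: ratio = 15/13 = 1.1538, so shaft B turns at 2777 / 1.1538 = 2406.7 RPM.
Chain: ratio = 43/30 = 1.4333, so the output shaft turns at 2406.7 / 1.4333 = 1679.1 RPM.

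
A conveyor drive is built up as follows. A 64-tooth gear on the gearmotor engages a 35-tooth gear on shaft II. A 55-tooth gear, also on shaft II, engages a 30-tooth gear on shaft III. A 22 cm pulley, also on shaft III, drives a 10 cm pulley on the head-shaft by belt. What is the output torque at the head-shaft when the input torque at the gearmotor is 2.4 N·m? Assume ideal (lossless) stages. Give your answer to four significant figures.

0.3254 N·m

After the gear mesh (35/64): 2.4 × 0.54688 = 1.3125 N·m
After the gear mesh (30/55): 1.3125 × 0.54545 = 0.71591 N·m
After the belt (10/22): 0.71591 × 0.45455 = 0.32541 N·m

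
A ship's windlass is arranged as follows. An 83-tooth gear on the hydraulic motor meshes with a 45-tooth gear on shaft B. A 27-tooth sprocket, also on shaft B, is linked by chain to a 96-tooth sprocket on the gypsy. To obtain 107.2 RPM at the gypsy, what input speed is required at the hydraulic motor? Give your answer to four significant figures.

206.7 RPM

Overall ratio R = 0.54217 × 3.5556 = 1.9277.
Required input speed = output speed × R = 107.2 × 1.9277 = 206.65 RPM.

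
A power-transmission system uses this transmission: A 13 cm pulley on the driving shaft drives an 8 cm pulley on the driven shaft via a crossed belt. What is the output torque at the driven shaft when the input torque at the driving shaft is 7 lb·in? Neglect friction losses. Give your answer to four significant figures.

4.308 lb·in

Belt: ratio = 8/13 = 0.61538; torque at the driven shaft = 7 × 0.61538 = 4.3077 lb·in.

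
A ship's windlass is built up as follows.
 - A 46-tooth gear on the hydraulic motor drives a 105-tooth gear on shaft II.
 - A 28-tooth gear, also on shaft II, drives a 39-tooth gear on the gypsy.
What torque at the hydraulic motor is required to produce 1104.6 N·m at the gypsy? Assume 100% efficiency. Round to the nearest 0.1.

347.4 N·m

Overall ratio R = 2.2826 × 1.3929 = 3.1793.
Input torque = output torque / R = 1104.6 / 3.1793 = 347.43 N·m.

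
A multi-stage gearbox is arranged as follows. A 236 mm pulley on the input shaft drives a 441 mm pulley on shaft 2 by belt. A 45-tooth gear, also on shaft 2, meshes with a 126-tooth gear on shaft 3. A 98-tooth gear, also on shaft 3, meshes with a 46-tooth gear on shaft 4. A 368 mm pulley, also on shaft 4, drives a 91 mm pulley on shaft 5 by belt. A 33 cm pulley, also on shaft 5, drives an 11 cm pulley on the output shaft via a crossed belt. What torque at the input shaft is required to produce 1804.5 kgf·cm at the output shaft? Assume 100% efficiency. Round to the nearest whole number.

Overall ratio R = 1.8686 × 2.8 × 0.46939 × 0.24728 × 0.33333 = 0.20244.
Input torque = output torque / R = 1804.5 / 0.20244 = 8913.9 kgf·cm.

8914 kgf·cm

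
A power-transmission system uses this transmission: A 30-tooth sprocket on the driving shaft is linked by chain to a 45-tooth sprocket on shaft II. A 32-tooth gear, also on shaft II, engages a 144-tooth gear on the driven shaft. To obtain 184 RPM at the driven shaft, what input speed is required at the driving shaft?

1242 RPM

Overall ratio R = 1.5 × 4.5 = 6.75.
Required input speed = output speed × R = 184 × 6.75 = 1242 RPM.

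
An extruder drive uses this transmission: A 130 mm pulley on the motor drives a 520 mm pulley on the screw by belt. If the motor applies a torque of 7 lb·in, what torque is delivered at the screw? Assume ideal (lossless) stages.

belt 520/130 = 4 → τ = 7·4 = 28 lb·in

28 lb·in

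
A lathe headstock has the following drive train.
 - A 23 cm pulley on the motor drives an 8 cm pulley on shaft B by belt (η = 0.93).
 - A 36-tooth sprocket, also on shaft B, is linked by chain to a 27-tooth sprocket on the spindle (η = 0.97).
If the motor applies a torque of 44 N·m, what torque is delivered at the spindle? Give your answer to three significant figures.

10.4 N·m

Belt: ratio = 8/23 = 0.34783; torque at shaft B = 44 × 0.34783 × 0.93 = 14.233 N·m.
Chain: ratio = 27/36 = 0.75; torque at the spindle = 14.233 × 0.75 × 0.97 = 10.355 N·m.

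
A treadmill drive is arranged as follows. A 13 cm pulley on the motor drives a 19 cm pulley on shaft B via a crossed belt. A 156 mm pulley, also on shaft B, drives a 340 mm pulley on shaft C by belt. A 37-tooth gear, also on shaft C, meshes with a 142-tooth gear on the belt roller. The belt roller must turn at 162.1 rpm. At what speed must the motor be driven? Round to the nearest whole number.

1982 rpm

Overall ratio R = 1.4615 × 2.1795 × 3.8378 = 12.225.
Required input speed = output speed × R = 162.1 × 12.225 = 1981.7 rpm.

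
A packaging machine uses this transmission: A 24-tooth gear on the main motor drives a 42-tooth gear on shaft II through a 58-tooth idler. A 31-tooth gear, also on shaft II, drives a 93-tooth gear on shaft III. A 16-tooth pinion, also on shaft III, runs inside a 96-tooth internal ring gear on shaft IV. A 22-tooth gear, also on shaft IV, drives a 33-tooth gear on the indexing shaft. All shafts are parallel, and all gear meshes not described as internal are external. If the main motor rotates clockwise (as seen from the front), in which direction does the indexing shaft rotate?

the main motor → shaft II: driver → idler → driven is 2 external meshes, 2 reversals → CW.
shaft II → shaft III: external mesh, 1 reversal → CCW.
shaft III → shaft IV: internal mesh, same direction → CCW.
shaft IV → the indexing shaft: external mesh, 1 reversal → CW.
4 reversals in total — an even number — so the indexing shaft turns the same way as the main motor.

clockwise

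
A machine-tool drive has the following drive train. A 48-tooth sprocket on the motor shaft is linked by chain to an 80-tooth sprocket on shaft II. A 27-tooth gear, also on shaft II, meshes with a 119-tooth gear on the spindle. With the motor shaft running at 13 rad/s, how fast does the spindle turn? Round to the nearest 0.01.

chain 80/48 = 1.6667 → 13/1.6667 = 7.8 rad/s
gear mesh 119/27 = 4.4074 → 7.8/4.4074 = 1.7697 rad/s

1.77 rad/s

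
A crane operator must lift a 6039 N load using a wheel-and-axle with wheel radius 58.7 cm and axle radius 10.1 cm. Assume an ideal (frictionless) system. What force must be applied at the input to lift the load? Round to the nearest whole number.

Wheel-and-axle MA = R/r = 58.7/10.1 = 5.8119.
Effort = load / MA = 6039 / 5.8119 = 1039.1 N.

1039 N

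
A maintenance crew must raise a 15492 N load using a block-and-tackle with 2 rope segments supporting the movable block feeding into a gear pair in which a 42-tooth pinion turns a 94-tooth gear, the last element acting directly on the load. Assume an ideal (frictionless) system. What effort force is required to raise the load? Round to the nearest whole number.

3461 N

Block-and-tackle MA = number of supporting rope parts = 2.
Gear pair MA = 94/42 = 2.2381.
Combined ideal MA = 2 × 2.2381 = 4.4762.
Effort = load / MA = 15492 / 4.4762 = 3461 N.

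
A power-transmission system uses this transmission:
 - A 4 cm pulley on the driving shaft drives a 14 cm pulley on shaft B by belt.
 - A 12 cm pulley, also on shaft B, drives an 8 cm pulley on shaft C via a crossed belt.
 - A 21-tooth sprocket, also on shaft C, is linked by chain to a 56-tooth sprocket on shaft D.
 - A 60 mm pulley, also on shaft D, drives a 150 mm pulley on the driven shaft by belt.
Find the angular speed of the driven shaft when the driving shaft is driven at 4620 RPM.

Belt: ratio = 14/4 = 3.5, so shaft B turns at 4620 / 3.5 = 1320 RPM.
Belt: ratio = 8/12 = 0.66667, so shaft C turns at 1320 / 0.66667 = 1980 RPM.
Chain: ratio = 56/21 = 2.6667, so shaft D turns at 1980 / 2.6667 = 742.5 RPM.
Belt: ratio = 150/60 = 2.5, so the driven shaft turns at 742.5 / 2.5 = 297 RPM.

297 RPM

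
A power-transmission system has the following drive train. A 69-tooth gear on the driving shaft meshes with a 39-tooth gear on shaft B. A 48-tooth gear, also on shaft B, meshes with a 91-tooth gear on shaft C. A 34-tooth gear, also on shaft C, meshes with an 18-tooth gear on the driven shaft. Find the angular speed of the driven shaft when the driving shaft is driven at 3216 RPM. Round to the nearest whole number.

5669 RPM

the driving shaft → shaft B (gear mesh, 39/69): 3216 ÷ 0.56522 = 5689.8 RPM
shaft B → shaft C (gear mesh, 91/48): 5689.8 ÷ 1.8958 = 3001.2 RPM
shaft C → the driven shaft (gear mesh, 18/34): 3001.2 ÷ 0.52941 = 5669 RPM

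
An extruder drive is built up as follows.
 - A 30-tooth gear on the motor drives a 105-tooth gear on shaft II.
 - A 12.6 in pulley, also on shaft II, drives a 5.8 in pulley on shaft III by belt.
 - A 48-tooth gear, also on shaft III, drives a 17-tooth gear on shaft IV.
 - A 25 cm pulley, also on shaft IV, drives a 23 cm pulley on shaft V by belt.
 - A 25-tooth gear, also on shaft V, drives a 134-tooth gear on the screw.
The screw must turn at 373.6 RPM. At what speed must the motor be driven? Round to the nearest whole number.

Overall ratio R = 3.5 × 0.46032 × 0.35417 × 0.92 × 5.36 = 2.8138.
Required input speed = output speed × R = 373.6 × 2.8138 = 1051.2 RPM.

1051 RPM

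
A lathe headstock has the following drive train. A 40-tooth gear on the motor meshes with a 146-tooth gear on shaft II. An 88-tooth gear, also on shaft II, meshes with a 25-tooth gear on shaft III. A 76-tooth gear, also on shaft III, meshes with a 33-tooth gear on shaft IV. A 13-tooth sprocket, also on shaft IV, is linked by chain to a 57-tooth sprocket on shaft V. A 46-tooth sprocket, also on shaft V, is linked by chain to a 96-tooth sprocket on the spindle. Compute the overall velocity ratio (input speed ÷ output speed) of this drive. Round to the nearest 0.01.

4.12

Each stage contributes driven/driver: gear mesh 146/40 = 3.65, gear mesh 25/88 = 0.28409, gear mesh 33/76 = 0.43421, chain 57/13 = 4.3846, chain 96/46 = 2.087.
Overall: 3.65 × 0.28409 × 0.43421 × 4.3846 × 2.087 = 4.12.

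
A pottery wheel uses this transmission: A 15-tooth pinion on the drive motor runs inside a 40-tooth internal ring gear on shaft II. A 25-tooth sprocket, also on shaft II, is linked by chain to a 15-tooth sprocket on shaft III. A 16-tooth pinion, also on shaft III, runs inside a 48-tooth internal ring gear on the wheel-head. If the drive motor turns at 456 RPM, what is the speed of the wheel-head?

95 RPM

the drive motor → shaft II (internal gear, 40/15): 456 ÷ 2.6667 = 171 RPM
shaft II → shaft III (chain, 15/25): 171 ÷ 0.6 = 285 RPM
shaft III → the wheel-head (internal gear, 48/16): 285 ÷ 3 = 95 RPM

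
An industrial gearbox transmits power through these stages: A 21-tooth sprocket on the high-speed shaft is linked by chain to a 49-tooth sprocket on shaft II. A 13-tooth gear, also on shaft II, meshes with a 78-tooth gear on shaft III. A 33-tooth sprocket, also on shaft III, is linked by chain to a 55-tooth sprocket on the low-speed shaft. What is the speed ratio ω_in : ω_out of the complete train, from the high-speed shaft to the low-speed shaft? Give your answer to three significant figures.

Each stage contributes driven/driver: chain 49/21 = 2.3333, gear mesh 78/13 = 6, chain 55/33 = 1.6667.
Overall: 2.3333 × 6 × 1.6667 = 23.333.

23.3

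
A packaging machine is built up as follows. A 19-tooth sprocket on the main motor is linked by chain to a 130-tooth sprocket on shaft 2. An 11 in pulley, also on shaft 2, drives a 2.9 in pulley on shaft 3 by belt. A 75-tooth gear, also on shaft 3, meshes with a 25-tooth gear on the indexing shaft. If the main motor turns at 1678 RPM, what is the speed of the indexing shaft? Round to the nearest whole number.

2791 RPM

Chain: ratio = 130/19 = 6.8421, so shaft 2 turns at 1678 / 6.8421 = 245.25 RPM.
Belt: ratio = 2.9/11 = 0.26364, so shaft 3 turns at 245.25 / 0.26364 = 930.24 RPM.
Gear mesh: ratio = 25/75 = 0.33333, so the indexing shaft turns at 930.24 / 0.33333 = 2790.7 RPM.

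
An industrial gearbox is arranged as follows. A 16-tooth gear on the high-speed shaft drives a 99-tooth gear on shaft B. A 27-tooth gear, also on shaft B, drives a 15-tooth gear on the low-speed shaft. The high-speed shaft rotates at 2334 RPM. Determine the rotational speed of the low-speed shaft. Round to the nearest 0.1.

Gear mesh: ratio = 99/16 = 6.1875, so shaft B turns at 2334 / 6.1875 = 377.21 RPM.
Gear mesh: ratio = 15/27 = 0.55556, so the low-speed shaft turns at 377.21 / 0.55556 = 678.98 RPM.

679.0 RPM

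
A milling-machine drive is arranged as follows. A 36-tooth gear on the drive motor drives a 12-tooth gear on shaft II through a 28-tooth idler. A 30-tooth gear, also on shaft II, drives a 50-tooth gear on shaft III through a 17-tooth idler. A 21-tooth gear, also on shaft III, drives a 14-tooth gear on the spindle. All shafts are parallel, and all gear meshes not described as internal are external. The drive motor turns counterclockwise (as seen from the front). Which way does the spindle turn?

clockwise

the drive motor → shaft II: driver → idler → driven is 2 external meshes, 2 reversals → CCW.
shaft II → shaft III: driver → idler → driven is 2 external meshes, 2 reversals → CCW.
shaft III → the spindle: external mesh, 1 reversal → CW.
5 reversals in total — an odd number — so the spindle turns opposite to the drive motor.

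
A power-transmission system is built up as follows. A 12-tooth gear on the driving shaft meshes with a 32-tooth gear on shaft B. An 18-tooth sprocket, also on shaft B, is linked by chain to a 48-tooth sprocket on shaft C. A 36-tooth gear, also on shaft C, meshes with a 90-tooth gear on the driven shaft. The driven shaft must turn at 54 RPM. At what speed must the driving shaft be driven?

Overall ratio R = 2.6667 × 2.6667 × 2.5 = 17.778.
Required input speed = output speed × R = 54 × 17.778 = 960 RPM.

960 RPM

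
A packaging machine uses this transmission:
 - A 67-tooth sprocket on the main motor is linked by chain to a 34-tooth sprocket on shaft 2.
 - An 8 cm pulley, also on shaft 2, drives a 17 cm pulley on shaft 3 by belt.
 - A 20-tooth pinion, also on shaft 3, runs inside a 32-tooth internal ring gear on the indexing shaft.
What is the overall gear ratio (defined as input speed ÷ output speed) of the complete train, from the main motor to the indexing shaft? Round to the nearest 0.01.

1.73

Each stage contributes driven/driver: chain 34/67 = 0.50746, belt 17/8 = 2.125, internal gear 32/20 = 1.6.
Overall: 0.50746 × 2.125 × 1.6 = 1.7254.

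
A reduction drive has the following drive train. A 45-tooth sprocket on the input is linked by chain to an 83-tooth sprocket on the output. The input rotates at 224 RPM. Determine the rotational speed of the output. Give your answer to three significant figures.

121 RPM

the input → the output (chain, 83/45): 224 ÷ 1.8444 = 121.45 RPM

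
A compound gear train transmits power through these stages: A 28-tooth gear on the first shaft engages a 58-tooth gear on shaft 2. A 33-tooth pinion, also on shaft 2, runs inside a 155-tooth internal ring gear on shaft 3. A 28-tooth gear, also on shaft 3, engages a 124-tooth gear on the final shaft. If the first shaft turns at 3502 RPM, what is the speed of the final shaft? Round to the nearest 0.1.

Gear mesh: ratio = 58/28 = 2.0714, so shaft 2 turns at 3502 / 2.0714 = 1690.6 RPM.
Internal gear: ratio = 155/33 = 4.697, so shaft 3 turns at 1690.6 / 4.697 = 359.94 RPM.
Gear mesh: ratio = 124/28 = 4.4286, so the final shaft turns at 359.94 / 4.4286 = 81.276 RPM.

81.3 RPM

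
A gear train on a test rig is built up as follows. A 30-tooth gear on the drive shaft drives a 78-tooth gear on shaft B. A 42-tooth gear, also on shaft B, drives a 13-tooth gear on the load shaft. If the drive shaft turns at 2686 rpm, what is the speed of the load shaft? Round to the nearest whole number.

3338 rpm

the drive shaft → shaft B (gear mesh, 78/30): 2686 ÷ 2.6 = 1033.1 rpm
shaft B → the load shaft (gear mesh, 13/42): 1033.1 ÷ 0.30952 = 3337.6 rpm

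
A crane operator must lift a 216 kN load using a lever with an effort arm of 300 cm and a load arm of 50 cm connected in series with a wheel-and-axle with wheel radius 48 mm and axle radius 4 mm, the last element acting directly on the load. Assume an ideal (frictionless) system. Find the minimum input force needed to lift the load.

3 kN

Lever MA = effort arm / load arm = 300/50 = 6.
Wheel-and-axle MA = R/r = 48/4 = 12.
Combined ideal MA = 6 × 12 = 72.
Effort = load / MA = 216 / 72 = 3 kN.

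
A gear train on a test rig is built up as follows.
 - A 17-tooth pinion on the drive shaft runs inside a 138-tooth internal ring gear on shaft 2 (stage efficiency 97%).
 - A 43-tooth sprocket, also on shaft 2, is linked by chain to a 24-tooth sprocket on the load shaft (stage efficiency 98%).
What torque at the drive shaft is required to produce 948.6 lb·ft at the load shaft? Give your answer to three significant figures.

220 lb·ft

Overall ratio R = 8.1176 × 0.55814 = 4.5308; overall efficiency η = 0.97 × 0.98 = 0.9506.
Input torque = output torque / (R × η) = 948.6 / (4.5308 × 0.9506) = 220.25 lb·ft.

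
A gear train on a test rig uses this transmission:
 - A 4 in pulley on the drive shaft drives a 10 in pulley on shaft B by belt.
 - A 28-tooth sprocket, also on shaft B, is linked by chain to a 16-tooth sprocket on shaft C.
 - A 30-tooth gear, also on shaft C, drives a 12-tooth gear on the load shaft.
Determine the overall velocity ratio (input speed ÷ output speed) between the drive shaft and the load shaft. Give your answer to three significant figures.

0.571

Each stage contributes driven/driver: belt 10/4 = 2.5, chain 16/28 = 0.57143, gear mesh 12/30 = 0.4.
Overall: 2.5 × 0.57143 × 0.4 = 0.57143.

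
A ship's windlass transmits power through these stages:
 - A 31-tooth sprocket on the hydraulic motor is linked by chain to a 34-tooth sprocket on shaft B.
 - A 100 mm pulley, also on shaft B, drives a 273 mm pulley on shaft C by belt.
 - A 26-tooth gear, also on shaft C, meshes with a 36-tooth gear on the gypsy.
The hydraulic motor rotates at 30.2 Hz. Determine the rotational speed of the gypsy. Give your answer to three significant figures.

the hydraulic motor → shaft B (chain, 34/31): 30.2 ÷ 1.0968 = 27.535 Hz
shaft B → shaft C (belt, 273/100): 27.535 ÷ 2.73 = 10.086 Hz
shaft C → the gypsy (gear mesh, 36/26): 10.086 ÷ 1.3846 = 7.2845 Hz

7.28 Hz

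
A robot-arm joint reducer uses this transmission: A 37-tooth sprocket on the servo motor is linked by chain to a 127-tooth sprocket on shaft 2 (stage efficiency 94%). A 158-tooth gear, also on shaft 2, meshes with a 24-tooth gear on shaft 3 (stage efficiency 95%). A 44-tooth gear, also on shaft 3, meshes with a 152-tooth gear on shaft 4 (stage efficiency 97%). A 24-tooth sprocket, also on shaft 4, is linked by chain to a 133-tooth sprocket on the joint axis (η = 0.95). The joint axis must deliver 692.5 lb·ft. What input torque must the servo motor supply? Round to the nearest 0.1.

Overall ratio R = 3.4324 × 0.1519 × 3.4545 × 5.5417 = 9.9813; overall efficiency η = 0.94 × 0.95 × 0.97 × 0.95 = 0.8229.
Input torque = output torque / (R × η) = 692.5 / (9.9813 × 0.8229) = 84.311 lb·ft.

84.3 lb·ft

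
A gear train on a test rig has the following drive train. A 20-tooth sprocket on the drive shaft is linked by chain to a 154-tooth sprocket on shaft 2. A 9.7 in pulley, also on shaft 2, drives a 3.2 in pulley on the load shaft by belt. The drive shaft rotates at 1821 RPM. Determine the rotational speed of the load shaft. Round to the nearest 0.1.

716.9 RPM

chain 154/20 = 7.7 → 1821/7.7 = 236.49 RPM
belt 3.2/9.7 = 0.3299 → 236.49/0.3299 = 716.87 RPM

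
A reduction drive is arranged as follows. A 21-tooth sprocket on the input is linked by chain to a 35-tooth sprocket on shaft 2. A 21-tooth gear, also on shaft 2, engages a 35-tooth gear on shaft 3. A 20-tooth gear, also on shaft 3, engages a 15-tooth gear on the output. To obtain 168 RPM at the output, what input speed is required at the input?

350 RPM

Overall ratio R = 1.6667 × 1.6667 × 0.75 = 2.0833.
Required input speed = output speed × R = 168 × 2.0833 = 350 RPM.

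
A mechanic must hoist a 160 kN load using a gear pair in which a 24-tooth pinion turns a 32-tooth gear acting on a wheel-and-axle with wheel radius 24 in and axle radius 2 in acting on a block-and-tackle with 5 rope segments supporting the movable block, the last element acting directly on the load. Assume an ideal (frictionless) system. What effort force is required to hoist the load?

Gear pair MA = 32/24 = 1.3333.
Wheel-and-axle MA = R/r = 24/2 = 12.
Block-and-tackle MA = number of supporting rope parts = 5.
Combined ideal MA = 1.3333 × 12 × 5 = 80.
Effort = load / MA = 160 / 80 = 2 kN.

2 kN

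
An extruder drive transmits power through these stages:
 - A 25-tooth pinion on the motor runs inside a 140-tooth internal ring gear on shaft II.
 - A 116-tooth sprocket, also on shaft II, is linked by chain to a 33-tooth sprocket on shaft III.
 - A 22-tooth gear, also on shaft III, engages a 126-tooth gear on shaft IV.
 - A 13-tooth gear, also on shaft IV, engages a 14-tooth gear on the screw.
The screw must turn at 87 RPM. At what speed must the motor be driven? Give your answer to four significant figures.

Overall ratio R = 5.6 × 0.28448 × 5.7273 × 1.0769 = 9.826.
Required input speed = output speed × R = 87 × 9.826 = 854.86 RPM.

854.9 RPM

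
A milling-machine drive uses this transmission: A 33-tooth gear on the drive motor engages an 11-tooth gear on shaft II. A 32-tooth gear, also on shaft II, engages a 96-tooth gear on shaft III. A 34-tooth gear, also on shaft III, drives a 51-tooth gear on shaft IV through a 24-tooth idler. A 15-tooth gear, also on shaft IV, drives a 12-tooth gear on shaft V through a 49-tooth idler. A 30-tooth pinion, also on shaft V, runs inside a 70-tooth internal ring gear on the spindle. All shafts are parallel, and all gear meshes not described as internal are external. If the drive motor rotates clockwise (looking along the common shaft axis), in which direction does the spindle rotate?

clockwise

the drive motor → shaft II: external mesh, 1 reversal → CCW.
shaft II → shaft III: external mesh, 1 reversal → CW.
shaft III → shaft IV: driver → idler → driven is 2 external meshes, 2 reversals → CW.
shaft IV → shaft V: driver → idler → driven is 2 external meshes, 2 reversals → CW.
shaft V → the spindle: internal mesh, same direction → CW.
6 reversals in total — an even number — so the spindle turns the same way as the drive motor.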